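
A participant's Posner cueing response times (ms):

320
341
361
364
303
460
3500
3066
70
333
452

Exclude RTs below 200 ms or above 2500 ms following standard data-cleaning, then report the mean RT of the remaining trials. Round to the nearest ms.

367 ms

Excluded: 70, 3066, 3500
Retained (n=8): Σ = 2934
Mean = 2934/8 = 366.7500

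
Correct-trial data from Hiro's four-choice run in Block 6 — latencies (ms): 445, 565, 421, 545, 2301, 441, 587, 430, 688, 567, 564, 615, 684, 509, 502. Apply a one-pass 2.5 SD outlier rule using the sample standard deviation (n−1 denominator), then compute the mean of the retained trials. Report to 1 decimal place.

n = 15, ΣRT = 9864, M = 657.600
Σ(x−M)² = 2993595.60; s = √(2993595.60/14) = 462.416
Cutoffs: 657.600 ± 2.5·462.416 → [-498.4, 1813.6]
Outside: 2301 → excluded.
Retained (n=14): Σ = 7563, mean = 7563/14 = 540.214

540.2 ms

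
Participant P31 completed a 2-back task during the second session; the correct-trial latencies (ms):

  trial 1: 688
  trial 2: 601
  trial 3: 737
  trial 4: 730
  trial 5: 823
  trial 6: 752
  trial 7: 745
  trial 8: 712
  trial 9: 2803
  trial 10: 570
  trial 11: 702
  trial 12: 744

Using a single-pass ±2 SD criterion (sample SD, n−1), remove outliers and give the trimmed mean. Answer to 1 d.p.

n = 12, ΣRT = 10607, M = 883.917
Σ(x−M)² = 4067760.92; s = √(4067760.92/11) = 608.109
Cutoffs: 883.917 ± 2·608.109 → [-332.3, 2100.1]
Outside: 2803 → excluded.
Retained (n=11): Σ = 7804, mean = 7804/11 = 709.455

709.5 ms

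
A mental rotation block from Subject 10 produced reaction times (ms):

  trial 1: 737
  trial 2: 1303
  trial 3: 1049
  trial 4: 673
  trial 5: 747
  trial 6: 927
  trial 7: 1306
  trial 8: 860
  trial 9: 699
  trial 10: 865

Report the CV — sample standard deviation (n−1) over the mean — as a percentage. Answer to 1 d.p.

n = 10, Σ = 9166, M = 916.6000
Σ(x−M)² = 492152.400; s = √(492152.400/9) = 233.8452
CV = 233.8452 / 916.6000 = 0.25512 = 25.512%

25.5%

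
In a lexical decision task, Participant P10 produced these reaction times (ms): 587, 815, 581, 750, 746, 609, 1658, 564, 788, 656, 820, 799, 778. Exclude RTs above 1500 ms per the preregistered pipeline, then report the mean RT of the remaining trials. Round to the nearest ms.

708 ms

Excluded: 1658
Retained (n=12): Σ = 8493
Mean = 8493/12 = 707.7500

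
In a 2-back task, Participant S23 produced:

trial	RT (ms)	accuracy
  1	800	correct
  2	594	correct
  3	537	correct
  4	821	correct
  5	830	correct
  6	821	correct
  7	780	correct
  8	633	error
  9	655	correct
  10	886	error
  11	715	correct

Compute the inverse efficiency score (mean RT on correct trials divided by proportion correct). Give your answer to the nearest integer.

890 ms

Correct trials (n=9): 800, 594, 537, 821, 830, 821, 780, 655, 715
Mean correct RT = 6553/9 = 728.1111 ms
Proportion correct = 9/11
IES = 728.1111 / (9/11) = 889.914 ms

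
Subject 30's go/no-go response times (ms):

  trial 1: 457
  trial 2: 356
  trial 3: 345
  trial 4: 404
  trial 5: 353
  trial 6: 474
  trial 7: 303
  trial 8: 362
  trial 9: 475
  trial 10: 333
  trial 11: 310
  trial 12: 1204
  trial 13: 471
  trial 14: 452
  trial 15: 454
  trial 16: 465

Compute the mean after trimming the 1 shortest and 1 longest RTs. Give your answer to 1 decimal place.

407.9 ms

Sorted: 303, 310, 333, 345, 353, 356, 362, 404, 452, 454, 457, 465, 471, 474, 475, 1204
Drop lowest 1 (303) and highest 1 (1204)
Remaining (n=14): Σ = 5711, mean = 5711/14 = 407.929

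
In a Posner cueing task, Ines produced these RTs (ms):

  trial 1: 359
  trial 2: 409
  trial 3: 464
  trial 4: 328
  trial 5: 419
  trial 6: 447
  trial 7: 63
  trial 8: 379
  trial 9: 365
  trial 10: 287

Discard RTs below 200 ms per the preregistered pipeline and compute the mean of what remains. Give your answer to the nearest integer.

384 ms

Excluded: 63
Retained (n=9): Σ = 3457
Mean = 3457/9 = 384.1111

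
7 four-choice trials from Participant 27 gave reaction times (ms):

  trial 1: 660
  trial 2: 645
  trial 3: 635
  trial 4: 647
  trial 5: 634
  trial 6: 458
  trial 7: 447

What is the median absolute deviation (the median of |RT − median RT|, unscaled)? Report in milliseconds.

12 ms

Sorted: 447, 458, 634, 635, 645, 647, 660 → median = 635
|x − 635|: 25, 10, 0, 12, 1, 177, 188
Sorted deviations: 0, 1, 10, 12, 25, 177, 188 → MAD = 12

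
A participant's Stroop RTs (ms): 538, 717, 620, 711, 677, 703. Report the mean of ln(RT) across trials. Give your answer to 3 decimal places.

6.489

ln(RT): 6.2879, 6.5751, 6.4297, 6.5667, 6.5177, 6.5554
Σ ln(RT) = 38.9324
Mean = 38.9324/6 = 6.48873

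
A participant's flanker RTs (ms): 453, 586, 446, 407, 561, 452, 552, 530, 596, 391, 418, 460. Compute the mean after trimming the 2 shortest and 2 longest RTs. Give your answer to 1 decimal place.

484.0 ms

Sorted: 391, 407, 418, 446, 452, 453, 460, 530, 552, 561, 586, 596
Drop lowest 2 (391, 407) and highest 2 (586, 596)
Remaining (n=8): Σ = 3872, mean = 3872/8 = 484.000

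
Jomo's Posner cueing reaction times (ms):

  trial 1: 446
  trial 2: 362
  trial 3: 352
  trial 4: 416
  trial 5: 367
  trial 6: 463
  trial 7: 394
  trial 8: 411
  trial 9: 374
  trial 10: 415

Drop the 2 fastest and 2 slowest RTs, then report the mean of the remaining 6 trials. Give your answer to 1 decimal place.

396.2 ms

Sorted: 352, 362, 367, 374, 394, 411, 415, 416, 446, 463
Drop lowest 2 (352, 362) and highest 2 (446, 463)
Remaining (n=6): Σ = 2377, mean = 2377/6 = 396.167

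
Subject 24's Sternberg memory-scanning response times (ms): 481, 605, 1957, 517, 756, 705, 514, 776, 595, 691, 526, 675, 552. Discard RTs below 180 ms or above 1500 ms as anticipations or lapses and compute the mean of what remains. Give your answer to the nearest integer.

616 ms

Excluded: 1957
Retained (n=12): Σ = 7393
Mean = 7393/12 = 616.0833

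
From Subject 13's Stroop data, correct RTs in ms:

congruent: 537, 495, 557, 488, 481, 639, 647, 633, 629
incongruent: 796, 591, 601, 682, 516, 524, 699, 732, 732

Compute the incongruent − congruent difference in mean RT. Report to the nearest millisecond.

85 ms

M(congruent) = 5106/9 = 567.333
M(incongruent) = 5873/9 = 652.556
Difference = 652.556 − 567.333 = 85.222 ms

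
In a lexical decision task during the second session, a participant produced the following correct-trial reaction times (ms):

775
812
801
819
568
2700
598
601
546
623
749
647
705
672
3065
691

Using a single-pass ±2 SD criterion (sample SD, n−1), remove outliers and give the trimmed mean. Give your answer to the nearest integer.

n = 16, ΣRT = 15372, M = 960.750
Σ(x−M)² = 8621281.00; s = √(8621281.00/15) = 758.124
Cutoffs: 960.750 ± 2·758.124 → [-555.5, 2477.0]
Outside: 2700, 3065 → excluded.
Retained (n=14): Σ = 9607, mean = 9607/14 = 686.214

686 ms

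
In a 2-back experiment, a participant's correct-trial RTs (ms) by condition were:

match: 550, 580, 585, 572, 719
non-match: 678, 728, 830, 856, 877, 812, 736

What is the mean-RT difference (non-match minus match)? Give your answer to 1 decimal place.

186.9 ms

M(match) = 3006/5 = 601.200
M(non-match) = 5517/7 = 788.143
Difference = 788.143 − 601.200 = 186.943 ms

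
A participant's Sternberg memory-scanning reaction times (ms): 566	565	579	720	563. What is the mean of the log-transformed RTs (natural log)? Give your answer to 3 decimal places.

ln(RT): 6.3386, 6.3368, 6.3613, 6.5793, 6.3333
Σ ln(RT) = 31.9493
Mean = 31.9493/5 = 6.38985

6.390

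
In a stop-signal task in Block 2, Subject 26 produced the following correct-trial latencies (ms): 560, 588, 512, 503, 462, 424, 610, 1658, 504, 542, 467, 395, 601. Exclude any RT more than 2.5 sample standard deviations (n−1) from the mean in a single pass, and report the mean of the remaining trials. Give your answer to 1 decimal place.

n = 13, ΣRT = 7826, M = 602.000
Σ(x−M)² = 1260624.00; s = √(1260624.00/12) = 324.117
Cutoffs: 602.000 ± 2.5·324.117 → [-208.3, 1412.3]
Outside: 1658 → excluded.
Retained (n=12): Σ = 6168, mean = 6168/12 = 514.000

514.0 ms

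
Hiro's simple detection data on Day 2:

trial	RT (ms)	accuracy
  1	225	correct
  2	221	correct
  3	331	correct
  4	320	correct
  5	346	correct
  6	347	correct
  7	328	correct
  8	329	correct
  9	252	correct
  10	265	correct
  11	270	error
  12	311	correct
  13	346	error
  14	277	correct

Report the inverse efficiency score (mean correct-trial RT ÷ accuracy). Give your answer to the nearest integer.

Correct trials (n=12): 225, 221, 331, 320, 346, 347, 328, 329, 252, 265, 311, 277
Mean correct RT = 3552/12 = 296.0000 ms
Proportion correct = 12/14
IES = 296.0000 / (12/14) = 345.333 ms

345 ms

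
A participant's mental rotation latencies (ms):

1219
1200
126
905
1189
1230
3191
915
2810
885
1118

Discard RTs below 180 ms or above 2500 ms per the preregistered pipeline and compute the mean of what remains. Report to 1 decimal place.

Excluded: 126, 2810, 3191
Retained (n=8): Σ = 8661
Mean = 8661/8 = 1082.6250

1082.6 ms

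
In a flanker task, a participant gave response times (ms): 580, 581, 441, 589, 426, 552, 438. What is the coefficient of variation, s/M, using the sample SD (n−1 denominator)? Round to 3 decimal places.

n = 7, Σ = 3607, M = 515.2857
Σ(x−M)² = 34751.429; s = √(34751.429/6) = 76.1046
CV = 76.1046 / 515.2857 = 0.14769

0.148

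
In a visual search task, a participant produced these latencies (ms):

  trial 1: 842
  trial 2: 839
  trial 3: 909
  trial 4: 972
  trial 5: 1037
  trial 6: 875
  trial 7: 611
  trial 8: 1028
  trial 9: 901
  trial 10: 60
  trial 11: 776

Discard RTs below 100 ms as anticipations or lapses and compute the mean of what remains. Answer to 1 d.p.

879.0 ms

Excluded: 60
Retained (n=10): Σ = 8790
Mean = 8790/10 = 879.0000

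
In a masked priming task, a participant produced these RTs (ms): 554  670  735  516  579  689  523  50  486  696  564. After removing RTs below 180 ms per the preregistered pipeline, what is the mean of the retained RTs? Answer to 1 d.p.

601.2 ms

Excluded: 50
Retained (n=10): Σ = 6012
Mean = 6012/10 = 601.2000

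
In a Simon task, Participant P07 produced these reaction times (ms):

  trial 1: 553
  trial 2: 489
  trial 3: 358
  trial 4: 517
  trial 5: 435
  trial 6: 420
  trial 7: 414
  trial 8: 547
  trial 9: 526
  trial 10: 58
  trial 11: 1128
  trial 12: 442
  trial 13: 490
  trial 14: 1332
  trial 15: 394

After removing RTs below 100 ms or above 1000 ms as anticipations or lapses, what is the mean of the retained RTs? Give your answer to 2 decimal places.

465.42 ms

Excluded: 58, 1128, 1332
Retained (n=12): Σ = 5585
Mean = 5585/12 = 465.4167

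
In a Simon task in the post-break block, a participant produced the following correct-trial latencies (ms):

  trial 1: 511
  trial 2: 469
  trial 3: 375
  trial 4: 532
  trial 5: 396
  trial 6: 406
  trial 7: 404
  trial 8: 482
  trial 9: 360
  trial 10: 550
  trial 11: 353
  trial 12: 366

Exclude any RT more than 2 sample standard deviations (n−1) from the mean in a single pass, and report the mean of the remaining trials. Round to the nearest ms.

434 ms

n = 12, ΣRT = 5204, M = 433.667
Σ(x−M)² = 55786.67; s = √(55786.67/11) = 71.215
Cutoffs: 433.667 ± 2·71.215 → [291.2, 576.1]
No RTs fall outside the cutoffs; all 12 retained. Mean = 5204/12 = 433.667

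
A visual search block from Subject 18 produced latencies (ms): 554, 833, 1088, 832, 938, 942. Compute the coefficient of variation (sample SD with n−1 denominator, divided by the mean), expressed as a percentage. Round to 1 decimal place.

n = 6, Σ = 5187, M = 864.5000
Σ(x−M)² = 159819.500; s = √(159819.500/5) = 178.7845
CV = 178.7845 / 864.5000 = 0.20681 = 20.681%

20.7%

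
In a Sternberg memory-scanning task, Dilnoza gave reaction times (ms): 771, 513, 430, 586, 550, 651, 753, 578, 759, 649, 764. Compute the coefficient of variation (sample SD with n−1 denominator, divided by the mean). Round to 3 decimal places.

0.182

n = 11, Σ = 7004, M = 636.7273
Σ(x−M)² = 134640.182; s = √(134640.182/10) = 116.0346
CV = 116.0346 / 636.7273 = 0.18224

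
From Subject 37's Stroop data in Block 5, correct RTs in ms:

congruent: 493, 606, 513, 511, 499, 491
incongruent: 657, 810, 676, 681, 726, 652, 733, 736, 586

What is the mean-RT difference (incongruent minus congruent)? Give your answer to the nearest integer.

M(congruent) = 3113/6 = 518.833
M(incongruent) = 6257/9 = 695.222
Difference = 695.222 − 518.833 = 176.389 ms

176 ms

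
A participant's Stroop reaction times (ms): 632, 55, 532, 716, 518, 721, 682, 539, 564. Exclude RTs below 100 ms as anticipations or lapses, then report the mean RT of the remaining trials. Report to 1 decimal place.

613.0 ms

Excluded: 55
Retained (n=8): Σ = 4904
Mean = 4904/8 = 613.0000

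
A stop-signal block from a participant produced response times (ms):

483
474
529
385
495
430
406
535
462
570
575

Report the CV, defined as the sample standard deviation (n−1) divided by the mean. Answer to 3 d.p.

0.130

n = 11, Σ = 5344, M = 485.8182
Σ(x−M)² = 39773.636; s = √(39773.636/10) = 63.0663
CV = 63.0663 / 485.8182 = 0.12981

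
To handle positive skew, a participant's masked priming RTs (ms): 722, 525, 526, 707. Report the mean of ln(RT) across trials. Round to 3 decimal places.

6.418

ln(RT): 6.5820, 6.2634, 6.2653, 6.5610
Σ ln(RT) = 25.6718
Mean = 25.6718/4 = 6.41794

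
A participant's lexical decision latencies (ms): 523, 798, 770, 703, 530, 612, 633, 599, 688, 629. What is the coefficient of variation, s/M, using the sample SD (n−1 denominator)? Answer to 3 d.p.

n = 10, Σ = 6485, M = 648.5000
Σ(x−M)² = 75838.500; s = √(75838.500/9) = 91.7960
CV = 91.7960 / 648.5000 = 0.14155

0.142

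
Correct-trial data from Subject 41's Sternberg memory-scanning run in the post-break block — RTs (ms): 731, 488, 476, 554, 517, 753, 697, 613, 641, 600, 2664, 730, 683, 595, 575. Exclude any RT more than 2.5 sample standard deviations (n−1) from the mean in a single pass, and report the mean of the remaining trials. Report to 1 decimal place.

618.1 ms

n = 15, ΣRT = 11317, M = 754.467
Σ(x−M)² = 4015389.73; s = √(4015389.73/14) = 535.550
Cutoffs: 754.467 ± 2.5·535.550 → [-584.4, 2093.3]
Outside: 2664 → excluded.
Retained (n=14): Σ = 8653, mean = 8653/14 = 618.071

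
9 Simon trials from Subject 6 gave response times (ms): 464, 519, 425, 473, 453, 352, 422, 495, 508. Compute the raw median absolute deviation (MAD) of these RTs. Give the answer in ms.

Sorted: 352, 422, 425, 453, 464, 473, 495, 508, 519 → median = 464
|x − 464|: 0, 55, 39, 9, 11, 112, 42, 31, 44
Sorted deviations: 0, 9, 11, 31, 39, 42, 44, 55, 112 → MAD = 39

39 ms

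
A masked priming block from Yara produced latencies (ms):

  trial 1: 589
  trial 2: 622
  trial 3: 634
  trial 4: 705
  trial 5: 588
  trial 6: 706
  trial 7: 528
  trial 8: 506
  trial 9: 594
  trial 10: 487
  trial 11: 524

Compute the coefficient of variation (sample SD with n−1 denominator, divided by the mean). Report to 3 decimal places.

0.126

n = 11, Σ = 6483, M = 589.3636
Σ(x−M)² = 55522.545; s = √(55522.545/10) = 74.5135
CV = 74.5135 / 589.3636 = 0.12643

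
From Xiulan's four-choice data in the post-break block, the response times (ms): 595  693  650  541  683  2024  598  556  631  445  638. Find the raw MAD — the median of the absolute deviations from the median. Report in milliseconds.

Sorted: 445, 541, 556, 595, 598, 631, 638, 650, 683, 693, 2024 → median = 631
|x − 631|: 36, 62, 19, 90, 52, 1393, 33, 75, 0, 186, 7
Sorted deviations: 0, 7, 19, 33, 36, 52, 62, 75, 90, 186, 1393 → MAD = 52

52 ms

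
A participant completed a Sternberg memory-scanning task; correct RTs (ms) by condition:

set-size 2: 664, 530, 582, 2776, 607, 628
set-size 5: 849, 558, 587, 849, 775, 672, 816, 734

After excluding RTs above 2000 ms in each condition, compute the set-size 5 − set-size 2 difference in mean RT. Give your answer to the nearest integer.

128 ms

set-size 2: exclude 2776
M(set-size 2) = 3011/5 = 602.200
M(set-size 5) = 5840/8 = 730.000
Difference = 730.000 − 602.200 = 127.800 ms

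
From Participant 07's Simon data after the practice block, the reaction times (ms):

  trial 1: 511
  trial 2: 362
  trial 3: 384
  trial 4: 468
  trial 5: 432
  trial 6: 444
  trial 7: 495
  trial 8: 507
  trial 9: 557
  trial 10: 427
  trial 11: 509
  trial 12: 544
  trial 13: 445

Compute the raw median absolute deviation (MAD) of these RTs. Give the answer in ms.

41 ms

Sorted: 362, 384, 427, 432, 444, 445, 468, 495, 507, 509, 511, 544, 557 → median = 468
|x − 468|: 43, 106, 84, 0, 36, 24, 27, 39, 89, 41, 41, 76, 23
Sorted deviations: 0, 23, 24, 27, 36, 39, 41, 41, 43, 76, 84, 89, 106 → MAD = 41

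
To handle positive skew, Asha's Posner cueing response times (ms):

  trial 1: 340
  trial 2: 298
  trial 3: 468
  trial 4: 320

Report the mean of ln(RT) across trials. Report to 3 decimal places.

5.861

ln(RT): 5.8289, 5.6971, 6.1485, 5.7683
Σ ln(RT) = 23.4428
Mean = 23.4428/4 = 5.86071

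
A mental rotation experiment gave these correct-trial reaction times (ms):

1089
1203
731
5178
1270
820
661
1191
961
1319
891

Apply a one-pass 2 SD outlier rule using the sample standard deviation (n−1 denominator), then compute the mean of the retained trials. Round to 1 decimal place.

n = 11, ΣRT = 15314, M = 1392.182
Σ(x−M)² = 16257167.64; s = √(16257167.64/10) = 1275.036
Cutoffs: 1392.182 ± 2·1275.036 → [-1157.9, 3942.3]
Outside: 5178 → excluded.
Retained (n=10): Σ = 10136, mean = 10136/10 = 1013.600

1013.6 ms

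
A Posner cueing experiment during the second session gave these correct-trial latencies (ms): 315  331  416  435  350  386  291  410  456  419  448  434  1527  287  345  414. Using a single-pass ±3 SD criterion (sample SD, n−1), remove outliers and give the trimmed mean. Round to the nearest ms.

n = 16, ΣRT = 7264, M = 454.000
Σ(x−M)² = 1274564.00; s = √(1274564.00/15) = 291.498
Cutoffs: 454.000 ± 3·291.498 → [-420.5, 1328.5]
Outside: 1527 → excluded.
Retained (n=15): Σ = 5737, mean = 5737/15 = 382.467

382 ms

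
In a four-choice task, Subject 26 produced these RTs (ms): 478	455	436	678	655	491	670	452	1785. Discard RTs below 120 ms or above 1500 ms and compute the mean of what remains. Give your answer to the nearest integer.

539 ms

Excluded: 1785
Retained (n=8): Σ = 4315
Mean = 4315/8 = 539.3750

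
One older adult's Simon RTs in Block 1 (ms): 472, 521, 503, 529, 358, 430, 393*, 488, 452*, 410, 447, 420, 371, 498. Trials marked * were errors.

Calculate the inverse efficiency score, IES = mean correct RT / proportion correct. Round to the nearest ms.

Correct trials (n=12): 472, 521, 503, 529, 358, 430, 488, 410, 447, 420, 371, 498
Mean correct RT = 5447/12 = 453.9167 ms
Proportion correct = 12/14
IES = 453.9167 / (12/14) = 529.569 ms

530 ms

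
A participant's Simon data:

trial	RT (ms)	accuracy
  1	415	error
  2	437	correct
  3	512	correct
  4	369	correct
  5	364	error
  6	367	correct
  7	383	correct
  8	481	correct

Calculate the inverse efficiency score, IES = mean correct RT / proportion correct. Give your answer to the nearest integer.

566 ms

Correct trials (n=6): 437, 512, 369, 367, 383, 481
Mean correct RT = 2549/6 = 424.8333 ms
Proportion correct = 6/8
IES = 424.8333 / (6/8) = 566.444 ms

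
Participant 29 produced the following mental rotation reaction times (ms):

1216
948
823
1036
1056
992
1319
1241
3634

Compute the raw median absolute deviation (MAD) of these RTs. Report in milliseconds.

Sorted: 823, 948, 992, 1036, 1056, 1216, 1241, 1319, 3634 → median = 1056
|x − 1056|: 160, 108, 233, 20, 0, 64, 263, 185, 2578
Sorted deviations: 0, 20, 64, 108, 160, 185, 233, 263, 2578 → MAD = 160

160 ms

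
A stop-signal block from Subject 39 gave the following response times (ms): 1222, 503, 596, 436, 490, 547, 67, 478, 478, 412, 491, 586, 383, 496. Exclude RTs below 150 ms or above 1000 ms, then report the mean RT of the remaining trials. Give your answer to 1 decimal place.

491.3 ms

Excluded: 67, 1222
Retained (n=12): Σ = 5896
Mean = 5896/12 = 491.3333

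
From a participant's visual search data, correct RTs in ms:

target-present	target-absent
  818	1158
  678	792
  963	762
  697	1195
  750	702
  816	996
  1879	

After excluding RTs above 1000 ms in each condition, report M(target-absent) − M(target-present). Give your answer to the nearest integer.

26 ms

target-present: exclude 1879
target-absent: exclude 1158, 1195
M(target-present) = 4722/6 = 787.000
M(target-absent) = 3252/4 = 813.000
Difference = 813.000 − 787.000 = 26.000 ms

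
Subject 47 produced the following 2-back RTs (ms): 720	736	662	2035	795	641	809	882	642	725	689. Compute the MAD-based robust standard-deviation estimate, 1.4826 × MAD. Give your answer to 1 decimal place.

103.8 ms

Sorted: 641, 642, 662, 689, 720, 725, 736, 795, 809, 882, 2035 → median = 725
|x − 725| sorted: 0, 5, 11, 36, 63, 70, 83, 84, 84, 157, 1310 → MAD = 70
Robust SD ≈ 1.4826 × 70 = 103.782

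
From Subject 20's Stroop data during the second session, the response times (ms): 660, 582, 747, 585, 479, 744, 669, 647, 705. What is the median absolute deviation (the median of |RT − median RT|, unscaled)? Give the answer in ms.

75 ms

Sorted: 479, 582, 585, 647, 660, 669, 705, 744, 747 → median = 660
|x − 660|: 0, 78, 87, 75, 181, 84, 9, 13, 45
Sorted deviations: 0, 9, 13, 45, 75, 78, 84, 87, 181 → MAD = 75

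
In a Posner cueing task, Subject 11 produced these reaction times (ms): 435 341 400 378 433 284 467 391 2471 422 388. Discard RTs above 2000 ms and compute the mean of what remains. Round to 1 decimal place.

393.9 ms

Excluded: 2471
Retained (n=10): Σ = 3939
Mean = 3939/10 = 393.9000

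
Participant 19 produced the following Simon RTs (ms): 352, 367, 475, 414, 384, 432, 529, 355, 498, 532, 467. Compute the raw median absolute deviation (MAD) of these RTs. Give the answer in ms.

Sorted: 352, 355, 367, 384, 414, 432, 467, 475, 498, 529, 532 → median = 432
|x − 432|: 80, 65, 43, 18, 48, 0, 97, 77, 66, 100, 35
Sorted deviations: 0, 18, 35, 43, 48, 65, 66, 77, 80, 97, 100 → MAD = 65

65 ms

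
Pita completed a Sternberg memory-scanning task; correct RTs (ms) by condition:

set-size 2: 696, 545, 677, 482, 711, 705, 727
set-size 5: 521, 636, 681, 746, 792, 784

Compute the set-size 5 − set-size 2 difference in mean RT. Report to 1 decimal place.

44.3 ms

M(set-size 2) = 4543/7 = 649.000
M(set-size 5) = 4160/6 = 693.333
Difference = 693.333 − 649.000 = 44.333 ms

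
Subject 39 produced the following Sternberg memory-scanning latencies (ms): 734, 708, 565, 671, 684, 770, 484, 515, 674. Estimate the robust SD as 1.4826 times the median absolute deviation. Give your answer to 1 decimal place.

Sorted: 484, 515, 565, 671, 674, 684, 708, 734, 770 → median = 674
|x − 674| sorted: 0, 3, 10, 34, 60, 96, 109, 159, 190 → MAD = 60
Robust SD ≈ 1.4826 × 60 = 88.956

89.0 ms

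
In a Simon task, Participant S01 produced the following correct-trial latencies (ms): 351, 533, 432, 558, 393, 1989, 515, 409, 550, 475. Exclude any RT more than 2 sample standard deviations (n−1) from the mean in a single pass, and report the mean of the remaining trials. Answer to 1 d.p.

468.4 ms

n = 10, ΣRT = 6205, M = 620.500
Σ(x−M)² = 2126276.50; s = √(2126276.50/9) = 486.059
Cutoffs: 620.500 ± 2·486.059 → [-351.6, 1592.6]
Outside: 1989 → excluded.
Retained (n=9): Σ = 4216, mean = 4216/9 = 468.444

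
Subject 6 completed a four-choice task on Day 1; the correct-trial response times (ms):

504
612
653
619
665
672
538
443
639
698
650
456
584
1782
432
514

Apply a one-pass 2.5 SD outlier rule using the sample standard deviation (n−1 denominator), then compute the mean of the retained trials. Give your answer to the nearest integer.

n = 16, ΣRT = 10461, M = 653.812
Σ(x−M)² = 1471460.44; s = √(1471460.44/15) = 313.205
Cutoffs: 653.812 ± 2.5·313.205 → [-129.2, 1436.8]
Outside: 1782 → excluded.
Retained (n=15): Σ = 8679, mean = 8679/15 = 578.600

579 ms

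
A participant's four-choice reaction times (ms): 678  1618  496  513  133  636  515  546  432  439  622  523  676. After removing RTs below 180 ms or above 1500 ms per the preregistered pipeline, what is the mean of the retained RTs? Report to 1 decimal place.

Excluded: 133, 1618
Retained (n=11): Σ = 6076
Mean = 6076/11 = 552.3636

552.4 ms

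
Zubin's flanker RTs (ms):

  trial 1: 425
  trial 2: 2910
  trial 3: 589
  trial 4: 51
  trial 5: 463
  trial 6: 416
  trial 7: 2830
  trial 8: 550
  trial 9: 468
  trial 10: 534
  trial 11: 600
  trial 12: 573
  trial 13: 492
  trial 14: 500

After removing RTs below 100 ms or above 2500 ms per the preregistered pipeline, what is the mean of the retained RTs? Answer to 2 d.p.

510.00 ms

Excluded: 51, 2830, 2910
Retained (n=11): Σ = 5610
Mean = 5610/11 = 510.0000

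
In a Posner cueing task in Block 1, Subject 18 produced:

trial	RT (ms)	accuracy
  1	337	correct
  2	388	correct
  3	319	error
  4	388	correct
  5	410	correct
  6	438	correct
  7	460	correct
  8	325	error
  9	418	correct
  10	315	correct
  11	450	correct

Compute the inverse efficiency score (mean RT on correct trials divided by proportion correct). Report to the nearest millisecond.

Correct trials (n=9): 337, 388, 388, 410, 438, 460, 418, 315, 450
Mean correct RT = 3604/9 = 400.4444 ms
Proportion correct = 9/11
IES = 400.4444 / (9/11) = 489.432 ms

489 ms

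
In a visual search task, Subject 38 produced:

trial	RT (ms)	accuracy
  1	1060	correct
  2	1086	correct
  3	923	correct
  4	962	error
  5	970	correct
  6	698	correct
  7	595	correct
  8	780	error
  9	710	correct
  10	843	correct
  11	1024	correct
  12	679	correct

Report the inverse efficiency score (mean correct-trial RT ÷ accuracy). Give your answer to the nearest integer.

1031 ms

Correct trials (n=10): 1060, 1086, 923, 970, 698, 595, 710, 843, 1024, 679
Mean correct RT = 8588/10 = 858.8000 ms
Proportion correct = 10/12
IES = 858.8000 / (10/12) = 1030.560 ms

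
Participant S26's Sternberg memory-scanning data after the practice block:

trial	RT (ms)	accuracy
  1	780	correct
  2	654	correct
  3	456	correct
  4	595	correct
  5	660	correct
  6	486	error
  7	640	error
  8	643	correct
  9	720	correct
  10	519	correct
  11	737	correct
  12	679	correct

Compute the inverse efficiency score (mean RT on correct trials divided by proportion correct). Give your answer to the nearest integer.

773 ms

Correct trials (n=10): 780, 654, 456, 595, 660, 643, 720, 519, 737, 679
Mean correct RT = 6443/10 = 644.3000 ms
Proportion correct = 10/12
IES = 644.3000 / (10/12) = 773.160 ms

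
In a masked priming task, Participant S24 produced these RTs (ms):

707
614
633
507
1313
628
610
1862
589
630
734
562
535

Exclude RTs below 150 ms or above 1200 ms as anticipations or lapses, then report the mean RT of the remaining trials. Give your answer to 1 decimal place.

613.5 ms

Excluded: 1313, 1862
Retained (n=11): Σ = 6749
Mean = 6749/11 = 613.5455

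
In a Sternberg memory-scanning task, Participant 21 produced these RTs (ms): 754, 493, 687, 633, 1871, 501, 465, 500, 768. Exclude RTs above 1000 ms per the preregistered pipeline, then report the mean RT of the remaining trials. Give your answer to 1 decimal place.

Excluded: 1871
Retained (n=8): Σ = 4801
Mean = 4801/8 = 600.1250

600.1 ms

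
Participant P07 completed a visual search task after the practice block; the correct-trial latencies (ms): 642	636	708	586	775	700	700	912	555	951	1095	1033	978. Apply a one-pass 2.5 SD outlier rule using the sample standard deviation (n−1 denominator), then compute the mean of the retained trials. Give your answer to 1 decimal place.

790.1 ms

n = 13, ΣRT = 10271, M = 790.077
Σ(x−M)² = 393832.92; s = √(393832.92/12) = 181.161
Cutoffs: 790.077 ± 2.5·181.161 → [337.2, 1243.0]
No RTs fall outside the cutoffs; all 13 retained. Mean = 10271/13 = 790.077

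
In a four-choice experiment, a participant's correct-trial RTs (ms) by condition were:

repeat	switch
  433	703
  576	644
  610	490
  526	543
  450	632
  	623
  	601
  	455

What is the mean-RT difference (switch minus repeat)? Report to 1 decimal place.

M(repeat) = 2595/5 = 519.000
M(switch) = 4691/8 = 586.375
Difference = 586.375 − 519.000 = 67.375 ms

67.4 ms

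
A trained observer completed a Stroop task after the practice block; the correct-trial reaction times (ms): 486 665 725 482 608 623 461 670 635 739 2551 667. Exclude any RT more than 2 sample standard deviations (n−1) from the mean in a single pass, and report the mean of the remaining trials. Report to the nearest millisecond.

615 ms

n = 12, ΣRT = 9312, M = 776.000
Σ(x−M)² = 3531308.00; s = √(3531308.00/11) = 566.593
Cutoffs: 776.000 ± 2·566.593 → [-357.2, 1909.2]
Outside: 2551 → excluded.
Retained (n=11): Σ = 6761, mean = 6761/11 = 614.636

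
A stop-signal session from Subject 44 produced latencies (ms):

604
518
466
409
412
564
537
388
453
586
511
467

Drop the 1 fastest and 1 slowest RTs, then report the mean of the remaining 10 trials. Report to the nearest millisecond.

Sorted: 388, 409, 412, 453, 466, 467, 511, 518, 537, 564, 586, 604
Drop lowest 1 (388) and highest 1 (604)
Remaining (n=10): Σ = 4923, mean = 4923/10 = 492.300

492 ms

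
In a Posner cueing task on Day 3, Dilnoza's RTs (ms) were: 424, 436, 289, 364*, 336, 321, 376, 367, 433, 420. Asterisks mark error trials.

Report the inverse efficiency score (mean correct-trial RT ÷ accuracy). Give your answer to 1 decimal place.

420.0 ms

Correct trials (n=9): 424, 436, 289, 336, 321, 376, 367, 433, 420
Mean correct RT = 3402/9 = 378.0000 ms
Proportion correct = 9/10
IES = 378.0000 / (9/10) = 420.000 ms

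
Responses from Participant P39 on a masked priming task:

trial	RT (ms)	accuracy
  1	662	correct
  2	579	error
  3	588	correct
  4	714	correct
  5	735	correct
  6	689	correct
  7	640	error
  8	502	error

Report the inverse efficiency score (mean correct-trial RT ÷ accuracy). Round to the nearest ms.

Correct trials (n=5): 662, 588, 714, 735, 689
Mean correct RT = 3388/5 = 677.6000 ms
Proportion correct = 5/8
IES = 677.6000 / (5/8) = 1084.160 ms

1084 ms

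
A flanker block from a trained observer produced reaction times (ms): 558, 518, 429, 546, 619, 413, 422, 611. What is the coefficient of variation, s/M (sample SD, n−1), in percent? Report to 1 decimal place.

16.3%

n = 8, Σ = 4116, M = 514.5000
Σ(x−M)² = 49298.000; s = √(49298.000/7) = 83.9200
CV = 83.9200 / 514.5000 = 0.16311 = 16.311%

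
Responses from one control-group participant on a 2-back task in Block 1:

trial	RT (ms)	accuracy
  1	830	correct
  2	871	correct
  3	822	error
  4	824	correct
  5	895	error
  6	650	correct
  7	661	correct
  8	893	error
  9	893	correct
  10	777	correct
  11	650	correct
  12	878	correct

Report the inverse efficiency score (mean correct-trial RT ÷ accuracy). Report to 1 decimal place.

1042.1 ms

Correct trials (n=9): 830, 871, 824, 650, 661, 893, 777, 650, 878
Mean correct RT = 7034/9 = 781.5556 ms
Proportion correct = 9/12
IES = 781.5556 / (9/12) = 1042.074 ms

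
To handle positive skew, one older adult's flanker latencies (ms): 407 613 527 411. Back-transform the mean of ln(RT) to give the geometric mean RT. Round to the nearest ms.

ln(RT): 6.0088, 6.4184, 6.2672, 6.0186
Mean ln(RT) = 24.7130/4 = 6.17824
Geometric mean = exp(6.17824) = 482.14 ms

482 ms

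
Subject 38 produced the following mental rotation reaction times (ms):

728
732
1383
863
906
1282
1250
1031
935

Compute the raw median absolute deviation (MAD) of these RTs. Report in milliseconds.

Sorted: 728, 732, 863, 906, 935, 1031, 1250, 1282, 1383 → median = 935
|x − 935|: 207, 203, 448, 72, 29, 347, 315, 96, 0
Sorted deviations: 0, 29, 72, 96, 203, 207, 315, 347, 448 → MAD = 203

203 ms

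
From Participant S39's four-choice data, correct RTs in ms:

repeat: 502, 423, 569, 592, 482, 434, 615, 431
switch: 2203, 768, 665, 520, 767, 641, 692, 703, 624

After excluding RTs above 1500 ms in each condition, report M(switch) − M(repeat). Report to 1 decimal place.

166.5 ms

switch: exclude 2203
M(repeat) = 4048/8 = 506.000
M(switch) = 5380/8 = 672.500
Difference = 672.500 − 506.000 = 166.500 ms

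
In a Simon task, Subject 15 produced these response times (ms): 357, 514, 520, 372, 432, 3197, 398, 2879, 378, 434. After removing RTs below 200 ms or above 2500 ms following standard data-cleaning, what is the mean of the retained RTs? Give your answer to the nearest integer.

Excluded: 2879, 3197
Retained (n=8): Σ = 3405
Mean = 3405/8 = 425.6250

426 ms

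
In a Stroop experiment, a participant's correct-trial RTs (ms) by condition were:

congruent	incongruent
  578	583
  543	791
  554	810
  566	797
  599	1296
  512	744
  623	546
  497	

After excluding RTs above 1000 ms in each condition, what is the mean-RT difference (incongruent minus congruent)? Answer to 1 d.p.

incongruent: exclude 1296
M(congruent) = 4472/8 = 559.000
M(incongruent) = 4271/6 = 711.833
Difference = 711.833 − 559.000 = 152.833 ms

152.8 ms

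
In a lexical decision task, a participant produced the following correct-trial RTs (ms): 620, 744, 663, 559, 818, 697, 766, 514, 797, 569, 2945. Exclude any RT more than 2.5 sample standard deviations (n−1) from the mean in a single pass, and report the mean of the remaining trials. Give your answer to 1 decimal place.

674.7 ms

n = 11, ΣRT = 9692, M = 881.091
Σ(x−M)² = 4788332.91; s = √(4788332.91/10) = 691.978
Cutoffs: 881.091 ± 2.5·691.978 → [-848.9, 2611.0]
Outside: 2945 → excluded.
Retained (n=10): Σ = 6747, mean = 6747/10 = 674.700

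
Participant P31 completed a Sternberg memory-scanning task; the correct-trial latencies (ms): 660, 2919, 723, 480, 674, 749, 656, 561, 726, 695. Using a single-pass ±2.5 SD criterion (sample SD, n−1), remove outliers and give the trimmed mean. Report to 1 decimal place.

658.2 ms

n = 10, ΣRT = 8843, M = 884.300
Σ(x−M)² = 4659860.10; s = √(4659860.10/9) = 719.557
Cutoffs: 884.300 ± 2.5·719.557 → [-914.6, 2683.2]
Outside: 2919 → excluded.
Retained (n=9): Σ = 5924, mean = 5924/9 = 658.222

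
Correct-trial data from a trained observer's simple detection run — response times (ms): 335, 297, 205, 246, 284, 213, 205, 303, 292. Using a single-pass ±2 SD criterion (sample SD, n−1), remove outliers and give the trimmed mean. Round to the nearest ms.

264 ms

n = 9, ΣRT = 2380, M = 264.444
Σ(x−M)² = 18720.22; s = √(18720.22/8) = 48.374
Cutoffs: 264.444 ± 2·48.374 → [167.7, 361.2]
No RTs fall outside the cutoffs; all 9 retained. Mean = 2380/9 = 264.444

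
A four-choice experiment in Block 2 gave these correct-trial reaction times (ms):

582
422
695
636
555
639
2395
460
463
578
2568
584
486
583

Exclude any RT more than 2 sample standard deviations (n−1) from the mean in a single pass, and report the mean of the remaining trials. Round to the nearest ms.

557 ms

n = 14, ΣRT = 11646, M = 831.857
Σ(x−M)² = 6440709.71; s = √(6440709.71/13) = 703.874
Cutoffs: 831.857 ± 2·703.874 → [-575.9, 2239.6]
Outside: 2395, 2568 → excluded.
Retained (n=12): Σ = 6683, mean = 6683/12 = 556.917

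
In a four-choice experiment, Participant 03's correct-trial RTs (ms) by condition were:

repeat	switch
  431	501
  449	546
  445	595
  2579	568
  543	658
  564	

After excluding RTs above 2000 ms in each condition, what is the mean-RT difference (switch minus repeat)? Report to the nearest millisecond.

87 ms

repeat: exclude 2579
M(repeat) = 2432/5 = 486.400
M(switch) = 2868/5 = 573.600
Difference = 573.600 − 486.400 = 87.200 ms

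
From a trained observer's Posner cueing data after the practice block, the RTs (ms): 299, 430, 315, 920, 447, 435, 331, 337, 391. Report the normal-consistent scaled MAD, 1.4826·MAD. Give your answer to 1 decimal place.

83.0 ms

Sorted: 299, 315, 331, 337, 391, 430, 435, 447, 920 → median = 391
|x − 391| sorted: 0, 39, 44, 54, 56, 60, 76, 92, 529 → MAD = 56
Robust SD ≈ 1.4826 × 56 = 83.026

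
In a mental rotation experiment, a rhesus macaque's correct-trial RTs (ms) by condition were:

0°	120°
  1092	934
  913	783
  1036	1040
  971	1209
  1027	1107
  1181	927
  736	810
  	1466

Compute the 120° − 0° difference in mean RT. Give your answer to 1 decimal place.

40.8 ms

M(0°) = 6956/7 = 993.714
M(120°) = 8276/8 = 1034.500
Difference = 1034.500 − 993.714 = 40.786 ms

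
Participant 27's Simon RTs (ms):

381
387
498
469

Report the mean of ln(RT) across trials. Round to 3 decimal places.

ln(RT): 5.9428, 5.9584, 6.2106, 6.1506
Σ ln(RT) = 24.2624
Mean = 24.2624/4 = 6.06561

6.066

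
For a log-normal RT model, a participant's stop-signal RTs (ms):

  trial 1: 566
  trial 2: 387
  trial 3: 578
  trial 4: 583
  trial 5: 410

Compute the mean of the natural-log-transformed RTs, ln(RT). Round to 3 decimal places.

6.208

ln(RT): 6.3386, 5.9584, 6.3596, 6.3682, 6.0162
Σ ln(RT) = 31.0409
Mean = 31.0409/5 = 6.20819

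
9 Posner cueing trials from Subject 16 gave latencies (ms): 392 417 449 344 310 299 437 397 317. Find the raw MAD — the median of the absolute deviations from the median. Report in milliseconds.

Sorted: 299, 310, 317, 344, 392, 397, 417, 437, 449 → median = 392
|x − 392|: 0, 25, 57, 48, 82, 93, 45, 5, 75
Sorted deviations: 0, 5, 25, 45, 48, 57, 75, 82, 93 → MAD = 48

48 ms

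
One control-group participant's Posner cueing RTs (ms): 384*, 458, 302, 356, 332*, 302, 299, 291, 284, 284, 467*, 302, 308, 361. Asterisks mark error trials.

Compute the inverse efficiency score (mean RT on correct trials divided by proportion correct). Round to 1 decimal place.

Correct trials (n=11): 458, 302, 356, 302, 299, 291, 284, 284, 302, 308, 361
Mean correct RT = 3547/11 = 322.4545 ms
Proportion correct = 11/14
IES = 322.4545 / (11/14) = 410.397 ms

410.4 ms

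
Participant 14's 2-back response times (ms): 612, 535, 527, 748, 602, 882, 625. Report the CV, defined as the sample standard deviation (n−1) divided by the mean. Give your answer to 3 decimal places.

n = 7, Σ = 4531, M = 647.2857
Σ(x−M)² = 96103.429; s = √(96103.429/6) = 126.5592
CV = 126.5592 / 647.2857 = 0.19552

0.196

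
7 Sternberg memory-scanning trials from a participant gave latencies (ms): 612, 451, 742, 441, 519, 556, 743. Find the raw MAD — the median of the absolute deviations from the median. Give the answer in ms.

105 ms

Sorted: 441, 451, 519, 556, 612, 742, 743 → median = 556
|x − 556|: 56, 105, 186, 115, 37, 0, 187
Sorted deviations: 0, 37, 56, 105, 115, 186, 187 → MAD = 105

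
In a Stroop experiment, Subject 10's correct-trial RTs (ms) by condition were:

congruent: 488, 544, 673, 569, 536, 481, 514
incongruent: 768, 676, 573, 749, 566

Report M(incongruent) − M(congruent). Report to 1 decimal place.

M(congruent) = 3805/7 = 543.571
M(incongruent) = 3332/5 = 666.400
Difference = 666.400 − 543.571 = 122.829 ms

122.8 ms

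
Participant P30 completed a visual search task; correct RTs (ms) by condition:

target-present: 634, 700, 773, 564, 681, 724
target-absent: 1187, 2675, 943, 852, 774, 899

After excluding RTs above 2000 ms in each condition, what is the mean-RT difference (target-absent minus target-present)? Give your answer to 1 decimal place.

251.7 ms

target-absent: exclude 2675
M(target-present) = 4076/6 = 679.333
M(target-absent) = 4655/5 = 931.000
Difference = 931.000 − 679.333 = 251.667 ms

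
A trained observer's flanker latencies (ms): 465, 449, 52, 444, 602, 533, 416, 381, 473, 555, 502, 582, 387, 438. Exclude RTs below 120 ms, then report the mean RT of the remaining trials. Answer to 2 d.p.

479.00 ms

Excluded: 52
Retained (n=13): Σ = 6227
Mean = 6227/13 = 479.0000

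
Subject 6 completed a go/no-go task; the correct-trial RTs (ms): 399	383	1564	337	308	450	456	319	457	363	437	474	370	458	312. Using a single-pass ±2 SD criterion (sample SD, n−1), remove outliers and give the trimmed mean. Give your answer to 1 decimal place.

n = 15, ΣRT = 7087, M = 472.467
Σ(x−M)² = 1324515.73; s = √(1324515.73/14) = 307.585
Cutoffs: 472.467 ± 2·307.585 → [-142.7, 1087.6]
Outside: 1564 → excluded.
Retained (n=14): Σ = 5523, mean = 5523/14 = 394.500

394.5 ms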